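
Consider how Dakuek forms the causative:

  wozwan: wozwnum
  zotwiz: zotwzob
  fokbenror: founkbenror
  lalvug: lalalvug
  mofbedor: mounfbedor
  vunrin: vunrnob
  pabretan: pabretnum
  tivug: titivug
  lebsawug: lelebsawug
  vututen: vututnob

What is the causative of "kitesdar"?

wozwan and vututen both end in -n yet inflect differently (wozwnum, vututnob), so the final letter is not what conditions the rule; the last vowel is.
"kitesdar" has last vowel 'a'. The stems whose last vowel is 'a' (wozwan → wozwnum, pabretan → pabretnum) delete the last vowel and add -um.
So kitesdar → kitesdrum.

kitesdrum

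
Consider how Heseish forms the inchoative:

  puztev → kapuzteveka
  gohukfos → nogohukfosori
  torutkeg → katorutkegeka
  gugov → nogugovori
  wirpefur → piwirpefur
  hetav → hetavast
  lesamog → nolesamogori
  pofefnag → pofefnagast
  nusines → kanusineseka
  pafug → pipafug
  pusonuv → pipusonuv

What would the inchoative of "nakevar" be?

nakevarast

"nakevar" has last vowel 'a'. The stems whose last vowel is 'a' (hetav → hetavast, pofefnag → pofefnagast) add -ast.
The other patterns: stems whose last vowel is 'o' add no- … -ori around the stem; stems whose last vowel is 'e' add ka- … -eka around the stem; stems whose last vowel is 'u' add the prefix pi-.
So nakevar → nakevarast.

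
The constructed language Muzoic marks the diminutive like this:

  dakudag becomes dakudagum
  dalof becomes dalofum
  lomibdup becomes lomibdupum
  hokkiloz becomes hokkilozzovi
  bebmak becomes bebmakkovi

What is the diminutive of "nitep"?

nitepum

"nitep" ends in -p. The one such stem in the data (lomibdup → lomibdupum) adds -um, so the same rule applies.
So nitep → nitepum.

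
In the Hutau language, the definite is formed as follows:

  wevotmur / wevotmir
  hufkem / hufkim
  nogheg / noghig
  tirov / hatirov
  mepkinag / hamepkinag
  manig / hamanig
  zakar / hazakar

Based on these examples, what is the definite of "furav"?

hafurav

nogheg and mepkinag both end in -g yet inflect differently (noghig, hamepkinag), so the final letter is not what conditions the rule; the last vowel is.
"furav" has last vowel 'a'. The stems whose last vowel is 'a' (mepkinag → hamepkinag, zakar → hazakar) add the prefix ha-.
So furav → hafurav.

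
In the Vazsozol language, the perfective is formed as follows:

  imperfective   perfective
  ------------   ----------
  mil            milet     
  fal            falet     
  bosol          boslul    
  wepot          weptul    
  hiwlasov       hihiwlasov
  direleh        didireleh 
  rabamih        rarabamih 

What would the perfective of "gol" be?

golet

mil and bosol both end in -l yet inflect differently (milet, boslul), so the final letter is not what conditions the rule; the number of vowels is.
"gol" has 1 vowel. The stems with 1 vowel (mil → milet, fal → falet) add -et.
So gol → golet.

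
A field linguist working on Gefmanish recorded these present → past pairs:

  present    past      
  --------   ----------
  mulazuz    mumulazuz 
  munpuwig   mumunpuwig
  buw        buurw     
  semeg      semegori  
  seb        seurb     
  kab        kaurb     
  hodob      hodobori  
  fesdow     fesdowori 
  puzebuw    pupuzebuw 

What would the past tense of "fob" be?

buw and fesdow both end in -w yet inflect differently (buurw, fesdowori), so the final letter is not what conditions the rule; the number of vowels is.
"fob" has 1 vowel. The stems with 1 vowel (seb → seurb, kab → kaurb, buw → buurw) insert -ur- after the first vowel.
The other patterns: stems with 2 vowels add -ori; stems with 3 vowels repeat the first consonant+vowel as a prefix.
So fob → fourb.

fourb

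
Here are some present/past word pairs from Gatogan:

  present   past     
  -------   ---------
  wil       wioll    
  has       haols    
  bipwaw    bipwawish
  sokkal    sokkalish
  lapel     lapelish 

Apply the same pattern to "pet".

peolt

wil and sokkal both end in -l yet inflect differently (wioll, sokkalish), so the final letter is not what conditions the rule; the number of vowels is.
"pet" has 1 vowel. The stems with 1 vowel (wil → wioll, has → haols) insert -ol- after the first vowel.
So pet → peolt.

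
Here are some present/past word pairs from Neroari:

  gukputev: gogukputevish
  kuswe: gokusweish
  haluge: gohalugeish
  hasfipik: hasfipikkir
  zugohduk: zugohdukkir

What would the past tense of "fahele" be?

haluge and hasfipik both begin with h- yet inflect differently (gohalugeish, hasfipikkir), so the first letter is not what conditions the rule; the final letter is.
"fahele" ends in -e. The stems ending in -e (kuswe → gokusweish, haluge → gohalugeish) add go- … -ish around the stem.
So fahele → gofaheleish.

gofaheleish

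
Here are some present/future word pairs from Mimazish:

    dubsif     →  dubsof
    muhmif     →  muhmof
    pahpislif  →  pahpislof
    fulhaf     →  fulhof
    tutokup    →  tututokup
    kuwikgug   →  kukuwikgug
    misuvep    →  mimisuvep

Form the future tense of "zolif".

zolof

muhmif and misuvep both begin with m- yet inflect differently (muhmof, mimisuvep), so the first letter is not what conditions the rule; the final letter is.
"zolif" ends in -f. The stems ending in -f (dubsif → dubsof, muhmif → muhmof, pahpislif → pahpislof) change the last vowel to 'o'.
So zolif → zolof.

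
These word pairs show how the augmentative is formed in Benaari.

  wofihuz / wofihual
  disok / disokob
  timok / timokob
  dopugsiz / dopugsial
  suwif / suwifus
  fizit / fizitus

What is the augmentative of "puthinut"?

"puthinut" ends in -t. The one such stem in the data (fizit → fizitus) adds -us, so the same rule applies.
The other patterns: stems ending in -z drop the final letter and add -al; stems ending in -k add -ob.
So puthinut → puthinutus.

puthinutus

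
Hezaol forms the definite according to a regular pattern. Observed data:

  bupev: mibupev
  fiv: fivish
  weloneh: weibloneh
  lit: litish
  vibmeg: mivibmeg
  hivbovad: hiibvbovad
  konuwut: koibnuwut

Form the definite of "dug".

dugish

fiv and bupev both end in -v yet inflect differently (fivish, mibupev), so the final letter is not what conditions the rule; the number of vowels is.
"dug" has 1 vowel. The stems with 1 vowel (fiv → fivish, lit → litish) add -ish.
The other patterns: stems with 2 vowels add the prefix mi-; stems with 3 vowels insert -ib- after the first vowel.
So dug → dugish.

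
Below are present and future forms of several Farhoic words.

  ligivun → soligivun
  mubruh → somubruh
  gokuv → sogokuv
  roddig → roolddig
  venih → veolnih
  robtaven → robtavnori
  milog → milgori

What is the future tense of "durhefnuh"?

sodurhefnuh

mubruh and venih both end in -h yet inflect differently (somubruh, veolnih), so the final letter is not what conditions the rule; the last vowel is.
"durhefnuh" has last vowel 'u'. The stems whose last vowel is 'u' (ligivun → soligivun, mubruh → somubruh, gokuv → sogokuv) add the prefix so-.
The other patterns: stems whose last vowel is 'i' insert -ol- after the first vowel; stems whose last vowel is 'e' or 'o' delete the last vowel and add -ori.
So durhefnuh → sodurhefnuh.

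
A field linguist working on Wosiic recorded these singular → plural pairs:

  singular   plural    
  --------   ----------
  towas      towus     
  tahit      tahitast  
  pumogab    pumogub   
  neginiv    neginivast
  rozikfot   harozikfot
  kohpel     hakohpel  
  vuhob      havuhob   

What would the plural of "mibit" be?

mibitast

"mibit" has last vowel 'i'. The stems whose last vowel is 'i' (tahit → tahitast, neginiv → neginivast) add -ast.
The other patterns: stems whose last vowel is 'e' or 'o' add the prefix ha-; stems whose last vowel is 'a' change the last vowel to 'u'.
So mibit → mibitast.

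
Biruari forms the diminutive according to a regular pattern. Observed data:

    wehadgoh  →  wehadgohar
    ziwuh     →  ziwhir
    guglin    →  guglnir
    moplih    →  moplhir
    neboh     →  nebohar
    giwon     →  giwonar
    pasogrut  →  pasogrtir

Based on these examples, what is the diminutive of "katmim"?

katmmir

neboh and moplih both end in -h yet inflect differently (nebohar, moplhir), so the final letter is not what conditions the rule; the last vowel is.
"katmim" has last vowel 'i'. The stems whose last vowel is 'i' (moplih → moplhir, guglin → guglnir) delete the last vowel and add -ir.
So katmim → katmmir.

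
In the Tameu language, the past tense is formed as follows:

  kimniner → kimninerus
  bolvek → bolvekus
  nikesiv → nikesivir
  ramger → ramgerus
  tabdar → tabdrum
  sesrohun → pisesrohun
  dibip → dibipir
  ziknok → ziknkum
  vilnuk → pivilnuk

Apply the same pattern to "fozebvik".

tabdar and kimniner both end in -r yet inflect differently (tabdrum, kimninerus), so the final letter is not what conditions the rule; the last vowel is.
"fozebvik" has last vowel 'i'. The stems whose last vowel is 'i' (nikesiv → nikesivir, dibip → dibipir) add -ir.
So fozebvik → fozebvikir.

fozebvikir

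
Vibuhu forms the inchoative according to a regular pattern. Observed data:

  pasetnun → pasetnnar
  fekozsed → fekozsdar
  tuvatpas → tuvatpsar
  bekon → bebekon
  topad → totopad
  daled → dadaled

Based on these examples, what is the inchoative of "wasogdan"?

pasetnun and bekon both end in -n yet inflect differently (pasetnnar, bebekon), so the final letter is not what conditions the rule; the number of vowels is.
"wasogdan" has 3 vowels. The stems with 3 vowels (pasetnun → pasetnnar, fekozsed → fekozsdar, tuvatpas → tuvatpsar) delete the last vowel and add -ar.
The other pattern: stems with 2 vowels repeat the first consonant+vowel as a prefix.
So wasogdan → wasogdnar.

wasogdnar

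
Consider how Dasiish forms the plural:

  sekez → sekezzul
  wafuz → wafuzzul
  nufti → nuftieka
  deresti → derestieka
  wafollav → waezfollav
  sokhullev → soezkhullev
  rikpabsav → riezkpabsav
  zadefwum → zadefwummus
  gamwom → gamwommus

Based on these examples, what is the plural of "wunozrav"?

wueznozrav

sekez and sokhullev both have last vowel 'e' yet inflect differently (sekezzul, soezkhullev), so the last vowel is not what conditions the rule; the final letter is.
"wunozrav" ends in -v. The stems ending in -v (wafollav → waezfollav, sokhullev → soezkhullev, rikpabsav → riezkpabsav) insert -ez- after the first vowel.
So wunozrav → wueznozrav.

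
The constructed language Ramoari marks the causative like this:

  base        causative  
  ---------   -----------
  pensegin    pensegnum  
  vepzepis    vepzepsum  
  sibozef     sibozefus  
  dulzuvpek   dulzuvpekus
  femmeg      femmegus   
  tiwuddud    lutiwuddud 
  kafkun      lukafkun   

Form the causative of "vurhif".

vurhfum

"vurhif" has last vowel 'i'. The stems whose last vowel is 'i' (pensegin → pensegnum, vepzepis → vepzepsum) delete the last vowel and add -um.
The other patterns: stems whose last vowel is 'e' add -us; stems whose last vowel is 'u' add the prefix lu-.
So vurhif → vurhfum.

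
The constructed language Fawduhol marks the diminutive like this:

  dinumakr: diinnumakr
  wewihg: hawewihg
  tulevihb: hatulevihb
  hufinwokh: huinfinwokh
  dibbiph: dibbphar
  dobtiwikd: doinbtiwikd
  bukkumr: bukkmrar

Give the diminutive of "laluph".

hufinwokh and dibbiph both end in -h yet inflect differently (huinfinwokh, dibbphar), so the final letter is not what conditions the rule; the second-to-last letter is.
"laluph" has second-to-last letter 'p'. The one such stem in the data (dibbiph → dibbphar) deletes the last vowel and adds -ar (as does bukkumr), so the same rule applies.
The other patterns: stems whose second-to-last letter is 'k' insert -in- after the first vowel; stems whose second-to-last letter is 'h' add the prefix ha-.
So laluph → lalphar.

lalphar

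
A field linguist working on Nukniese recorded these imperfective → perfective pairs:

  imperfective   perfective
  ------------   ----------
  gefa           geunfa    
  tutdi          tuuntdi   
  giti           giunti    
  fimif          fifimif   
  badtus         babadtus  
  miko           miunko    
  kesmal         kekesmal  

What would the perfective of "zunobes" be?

zuzunobes

giti and fimif both have last vowel 'i' yet inflect differently (giunti, fifimif), so the last vowel is not what conditions the rule; whether the stem ends in a vowel or a consonant is.
"zunobes" ends in a consonant. The stems ending in a consonant (badtus → babadtus, fimif → fifimif, kesmal → kekesmal) repeat the first consonant+vowel as a prefix.
The other pattern: stems ending in a vowel insert -un- after the first vowel.
So zunobes → zuzunobes.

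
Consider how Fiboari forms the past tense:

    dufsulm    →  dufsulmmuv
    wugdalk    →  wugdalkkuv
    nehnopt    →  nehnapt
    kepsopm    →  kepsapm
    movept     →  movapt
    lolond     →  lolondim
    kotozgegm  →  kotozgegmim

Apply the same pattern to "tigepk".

"tigepk" has second-to-last letter 'p'. The stems whose second-to-last letter is 'p' (nehnopt → nehnapt, kepsopm → kepsapm, movept → movapt) change the last vowel to 'a'.
So tigepk → tigapk.

tigapk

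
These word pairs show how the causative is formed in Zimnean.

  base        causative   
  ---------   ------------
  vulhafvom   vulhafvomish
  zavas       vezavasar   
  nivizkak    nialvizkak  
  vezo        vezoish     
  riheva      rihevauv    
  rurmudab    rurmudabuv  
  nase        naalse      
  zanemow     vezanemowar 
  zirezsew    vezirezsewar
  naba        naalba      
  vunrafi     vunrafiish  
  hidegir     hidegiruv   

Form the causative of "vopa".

vopaish

naba and riheva both end in -a yet inflect differently (naalba, rihevauv), so the final letter is not what conditions the rule; the first letter is.
"vopa" begins with v-. The stems beginning with v- (vezo → vezoish, vulhafvom → vulhafvomish, vunrafi → vunrafiish) add -ish.
The other patterns: stems beginning with z- add ve- … -ar around the stem; stems beginning with n- insert -al- after the first vowel; stems beginning with h- or r- add -uv.
So vopa → vopaish.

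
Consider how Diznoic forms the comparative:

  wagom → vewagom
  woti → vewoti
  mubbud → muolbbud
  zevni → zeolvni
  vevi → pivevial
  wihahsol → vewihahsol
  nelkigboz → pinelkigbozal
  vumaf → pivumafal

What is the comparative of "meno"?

"meno" begins with m-. The one such stem in the data (mubbud → muolbbud) inserts -ol- after the first vowel (as does zevni), so the same rule applies.
The other patterns: stems beginning with w- add the prefix ve-; stems beginning with n- or v- add pi- … -al around the stem.
So meno → meolno.

meolno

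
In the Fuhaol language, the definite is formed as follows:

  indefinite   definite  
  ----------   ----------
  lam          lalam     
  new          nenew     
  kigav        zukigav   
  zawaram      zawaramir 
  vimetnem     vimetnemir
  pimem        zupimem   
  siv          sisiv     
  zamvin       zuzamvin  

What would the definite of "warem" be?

zuwarem

siv and kigav both end in -v yet inflect differently (sisiv, zukigav), so the final letter is not what conditions the rule; the number of vowels is.
"warem" has 2 vowels. The stems with 2 vowels (zamvin → zuzamvin, kigav → zukigav, pimem → zupimem) add the prefix zu-.
The other patterns: stems with 1 vowel repeat the first consonant+vowel as a prefix; stems with 3 vowels add -ir.
So warem → zuwarem.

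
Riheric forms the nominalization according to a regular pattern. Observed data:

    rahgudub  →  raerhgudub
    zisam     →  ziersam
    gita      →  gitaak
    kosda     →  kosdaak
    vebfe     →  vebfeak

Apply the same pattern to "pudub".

puerdub

"pudub" ends in a consonant. The stems ending in a consonant (rahgudub → raerhgudub, zisam → ziersam) insert -er- after the first vowel.
The other pattern: stems ending in a vowel add -ak.
So pudub → puerdub.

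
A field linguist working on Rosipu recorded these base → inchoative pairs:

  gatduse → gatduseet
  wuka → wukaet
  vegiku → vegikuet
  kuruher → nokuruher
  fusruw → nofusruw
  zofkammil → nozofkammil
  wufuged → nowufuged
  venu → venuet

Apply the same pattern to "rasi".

gatduse and kuruher both have last vowel 'e' yet inflect differently (gatduseet, nokuruher), so the last vowel is not what conditions the rule; whether the stem ends in a vowel or a consonant is.
"rasi" ends in a vowel. The stems ending in a vowel (gatduse → gatduseet, venu → venuet, vegiku → vegikuet) add -et.
So rasi → rasiet.

rasiet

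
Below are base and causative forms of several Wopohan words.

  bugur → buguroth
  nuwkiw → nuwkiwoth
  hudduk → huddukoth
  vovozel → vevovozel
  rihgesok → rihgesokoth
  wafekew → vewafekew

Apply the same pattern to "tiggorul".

wafekew and nuwkiw both end in -w yet inflect differently (vewafekew, nuwkiwoth), so the final letter is not what conditions the rule; the last vowel is.
"tiggorul" has last vowel 'u'. The stems whose last vowel is 'u' (bugur → buguroth, hudduk → huddukoth) add -oth.
So tiggorul → tiggoruloth.

tiggoruloth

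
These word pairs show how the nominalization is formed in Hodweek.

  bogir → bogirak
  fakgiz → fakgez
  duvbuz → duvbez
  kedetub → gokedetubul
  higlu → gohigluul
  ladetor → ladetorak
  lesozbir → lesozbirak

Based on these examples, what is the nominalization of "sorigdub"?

gosorigdubul

bogir and fakgiz both have last vowel 'i' yet inflect differently (bogirak, fakgez), so the last vowel is not what conditions the rule; the final letter is.
"sorigdub" ends in -b. The one such stem in the data (kedetub → gokedetubul) adds go- … -ul around the stem, so the same rule applies.
The other patterns: stems ending in -r add -ak; stems ending in -z change the last vowel to 'e'.
So sorigdub → gosorigdubul.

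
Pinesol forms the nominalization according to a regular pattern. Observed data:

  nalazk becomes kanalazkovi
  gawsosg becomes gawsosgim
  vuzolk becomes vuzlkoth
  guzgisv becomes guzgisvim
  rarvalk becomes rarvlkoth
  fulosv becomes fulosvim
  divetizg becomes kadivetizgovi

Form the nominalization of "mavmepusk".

mavmepuskim

"mavmepusk" has second-to-last letter 's'. The stems whose second-to-last letter is 's' (fulosv → fulosvim, gawsosg → gawsosgim, guzgisv → guzgisvim) add -im.
So mavmepusk → mavmepuskim.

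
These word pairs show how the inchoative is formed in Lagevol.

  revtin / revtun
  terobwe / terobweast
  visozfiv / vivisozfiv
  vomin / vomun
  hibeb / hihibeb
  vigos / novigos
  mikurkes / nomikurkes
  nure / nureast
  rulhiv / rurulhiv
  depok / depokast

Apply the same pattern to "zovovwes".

"zovovwes" ends in -s. The stems ending in -s (vigos → novigos, mikurkes → nomikurkes) add the prefix no-.
The other patterns: stems ending in -n change the last vowel to 'u'; stems ending in -b or -v repeat the first consonant+vowel as a prefix; stems ending in -e or -k add -ast.
So zovovwes → nozovovwes.

nozovovwes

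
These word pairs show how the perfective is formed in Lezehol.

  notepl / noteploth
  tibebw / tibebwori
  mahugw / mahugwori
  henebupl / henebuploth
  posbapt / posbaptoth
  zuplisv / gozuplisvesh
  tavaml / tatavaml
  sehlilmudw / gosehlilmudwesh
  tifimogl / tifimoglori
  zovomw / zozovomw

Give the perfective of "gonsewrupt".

henebupl and tavaml both end in -l yet inflect differently (henebuploth, tatavaml), so the final letter is not what conditions the rule; the second-to-last letter is.
"gonsewrupt" has second-to-last letter 'p'. The stems whose second-to-last letter is 'p' (henebupl → henebuploth, posbapt → posbaptoth, notepl → noteploth) add -oth.
So gonsewrupt → gonsewruptoth.

gonsewruptoth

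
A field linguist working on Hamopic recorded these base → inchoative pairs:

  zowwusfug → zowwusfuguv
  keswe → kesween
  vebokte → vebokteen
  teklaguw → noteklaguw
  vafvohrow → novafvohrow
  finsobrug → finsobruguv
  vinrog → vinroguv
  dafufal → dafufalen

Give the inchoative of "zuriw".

nozuriw

zowwusfug and teklaguw both have last vowel 'u' yet inflect differently (zowwusfuguv, noteklaguw), so the last vowel is not what conditions the rule; the final letter is.
"zuriw" ends in -w. The stems ending in -w (teklaguw → noteklaguw, vafvohrow → novafvohrow) add the prefix no-.
The other patterns: stems ending in -g add -uv; stems ending in -e or -l add -en.
So zuriw → nozuriw.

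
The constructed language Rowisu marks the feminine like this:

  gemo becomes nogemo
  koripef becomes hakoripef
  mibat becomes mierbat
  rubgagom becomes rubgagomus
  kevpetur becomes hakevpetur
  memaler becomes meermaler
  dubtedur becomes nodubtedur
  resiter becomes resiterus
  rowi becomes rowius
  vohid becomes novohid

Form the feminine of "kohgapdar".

hakohgapdar

memaler and resiter both end in -r yet inflect differently (meermaler, resiterus), so the final letter is not what conditions the rule; the first letter is.
"kohgapdar" begins with k-. The stems beginning with k- (koripef → hakoripef, kevpetur → hakevpetur) add the prefix ha-.
So kohgapdar → hakohgapdar.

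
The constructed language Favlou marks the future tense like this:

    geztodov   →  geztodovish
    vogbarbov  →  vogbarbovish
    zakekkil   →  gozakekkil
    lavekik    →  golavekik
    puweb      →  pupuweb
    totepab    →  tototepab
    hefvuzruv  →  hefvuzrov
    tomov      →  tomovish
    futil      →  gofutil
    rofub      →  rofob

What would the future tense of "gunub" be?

gunob

puweb and rofub both end in -b yet inflect differently (pupuweb, rofob), so the final letter is not what conditions the rule; the last vowel is.
"gunub" has last vowel 'u'. The stems whose last vowel is 'u' (rofub → rofob, hefvuzruv → hefvuzrov) change the last vowel to 'o'.
So gunub → gunob.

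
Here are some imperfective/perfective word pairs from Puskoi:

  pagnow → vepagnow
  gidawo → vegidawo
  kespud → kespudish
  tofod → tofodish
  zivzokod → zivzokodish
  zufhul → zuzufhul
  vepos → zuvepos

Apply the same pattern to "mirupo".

vemirupo

pagnow and tofod both have last vowel 'o' yet inflect differently (vepagnow, tofodish), so the last vowel is not what conditions the rule; the final letter is.
"mirupo" ends in -o. The one such stem in the data (gidawo → vegidawo) adds the prefix ve-, so the same rule applies.
So mirupo → vemirupo.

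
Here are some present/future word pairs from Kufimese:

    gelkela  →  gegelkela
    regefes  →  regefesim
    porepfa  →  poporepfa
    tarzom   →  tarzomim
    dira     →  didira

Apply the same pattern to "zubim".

porepfa and regefes both have 3 vowels yet inflect differently (poporepfa, regefesim), so the number of vowels is not what conditions the rule; the final letter is.
"zubim" ends in -m. The one such stem in the data (tarzom → tarzomim) adds -im, so the same rule applies.
So zubim → zubimim.

zubimim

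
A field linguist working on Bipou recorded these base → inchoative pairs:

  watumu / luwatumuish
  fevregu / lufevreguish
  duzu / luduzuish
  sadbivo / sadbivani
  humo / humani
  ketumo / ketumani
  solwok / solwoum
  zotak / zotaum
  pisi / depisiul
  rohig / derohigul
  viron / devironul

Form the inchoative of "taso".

tasani

sadbivo and solwok both have last vowel 'o' yet inflect differently (sadbivani, solwoum), so the last vowel is not what conditions the rule; the final letter is.
"taso" ends in -o. The stems ending in -o (sadbivo → sadbivani, humo → humani, ketumo → ketumani) drop the final letter and add -ani.
So taso → tasani.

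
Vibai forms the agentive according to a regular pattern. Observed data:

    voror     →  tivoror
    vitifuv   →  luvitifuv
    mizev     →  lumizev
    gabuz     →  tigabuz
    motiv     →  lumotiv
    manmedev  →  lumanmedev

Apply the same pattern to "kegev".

"kegev" ends in -v. The stems ending in -v (vitifuv → luvitifuv, manmedev → lumanmedev, mizev → lumizev) add the prefix lu-.
So kegev → lukegev.

lukegev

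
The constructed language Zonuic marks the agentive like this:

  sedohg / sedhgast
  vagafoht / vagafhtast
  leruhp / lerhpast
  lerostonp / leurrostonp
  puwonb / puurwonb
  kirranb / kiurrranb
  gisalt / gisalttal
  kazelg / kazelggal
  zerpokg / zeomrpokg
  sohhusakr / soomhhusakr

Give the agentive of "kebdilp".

kebdilppal

leruhp and lerostonp both end in -p yet inflect differently (lerhpast, leurrostonp), so the final letter is not what conditions the rule; the second-to-last letter is.
"kebdilp" has second-to-last letter 'l'. The stems whose second-to-last letter is 'l' (gisalt → gisalttal, kazelg → kazelggal) double the final consonant and add -al.
So kebdilp → kebdilppal.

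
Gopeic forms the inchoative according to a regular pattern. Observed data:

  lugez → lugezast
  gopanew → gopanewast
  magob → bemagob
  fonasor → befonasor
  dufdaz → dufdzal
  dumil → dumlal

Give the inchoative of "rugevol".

lugez and dufdaz both end in -z yet inflect differently (lugezast, dufdzal), so the final letter is not what conditions the rule; the last vowel is.
"rugevol" has last vowel 'o'. The stems whose last vowel is 'o' (fonasor → befonasor, magob → bemagob) add the prefix be-.
So rugevol → berugevol.

berugevol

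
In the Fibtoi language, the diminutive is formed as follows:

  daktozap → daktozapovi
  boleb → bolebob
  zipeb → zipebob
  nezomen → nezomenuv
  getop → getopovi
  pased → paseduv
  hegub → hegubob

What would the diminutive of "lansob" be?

lansobob

boleb and nezomen both have last vowel 'e' yet inflect differently (bolebob, nezomenuv), so the last vowel is not what conditions the rule; the final letter is.
"lansob" ends in -b. The stems ending in -b (boleb → bolebob, hegub → hegubob, zipeb → zipebob) add -ob.
So lansob → lansobob.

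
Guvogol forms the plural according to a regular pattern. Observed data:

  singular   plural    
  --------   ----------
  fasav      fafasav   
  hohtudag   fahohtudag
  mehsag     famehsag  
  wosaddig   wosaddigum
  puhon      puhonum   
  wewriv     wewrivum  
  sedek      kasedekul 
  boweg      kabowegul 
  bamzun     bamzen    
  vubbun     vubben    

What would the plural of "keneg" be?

kakenegul

hohtudag and wosaddig both end in -g yet inflect differently (fahohtudag, wosaddigum), so the final letter is not what conditions the rule; the last vowel is.
"keneg" has last vowel 'e'. The stems whose last vowel is 'e' (sedek → kasedekul, boweg → kabowegul) add ka- … -ul around the stem.
The other patterns: stems whose last vowel is 'a' add the prefix fa-; stems whose last vowel is 'i' or 'o' add -um; stems whose last vowel is 'u' change the last vowel to 'e'.
So keneg → kakenegul.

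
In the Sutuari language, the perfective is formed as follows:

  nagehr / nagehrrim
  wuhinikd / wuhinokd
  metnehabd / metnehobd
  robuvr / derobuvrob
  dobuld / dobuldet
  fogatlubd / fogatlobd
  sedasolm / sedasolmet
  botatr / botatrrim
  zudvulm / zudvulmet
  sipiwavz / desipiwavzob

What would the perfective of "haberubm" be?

botatr and robuvr both end in -r yet inflect differently (botatrrim, derobuvrob), so the final letter is not what conditions the rule; the second-to-last letter is.
"haberubm" has second-to-last letter 'b'. The stems whose second-to-last letter is 'b' (fogatlubd → fogatlobd, metnehabd → metnehobd) change the last vowel to 'o'.
So haberubm → haberobm.

haberobm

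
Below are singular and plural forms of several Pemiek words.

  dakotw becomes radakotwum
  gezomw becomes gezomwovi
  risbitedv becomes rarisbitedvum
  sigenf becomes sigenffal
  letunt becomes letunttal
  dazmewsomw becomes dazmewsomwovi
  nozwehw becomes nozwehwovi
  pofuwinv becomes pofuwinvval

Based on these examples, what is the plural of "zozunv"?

zozunvval

"zozunv" has second-to-last letter 'n'. The stems whose second-to-last letter is 'n' (sigenf → sigenffal, pofuwinv → pofuwinvval, letunt → letunttal) double the final consonant and add -al.
So zozunv → zozunvval.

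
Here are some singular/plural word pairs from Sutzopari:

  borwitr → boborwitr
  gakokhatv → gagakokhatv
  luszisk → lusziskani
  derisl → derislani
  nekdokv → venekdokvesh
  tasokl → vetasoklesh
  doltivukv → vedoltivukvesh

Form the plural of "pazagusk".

pazaguskani

gakokhatv and nekdokv both end in -v yet inflect differently (gagakokhatv, venekdokvesh), so the final letter is not what conditions the rule; the second-to-last letter is.
"pazagusk" has second-to-last letter 's'. The stems whose second-to-last letter is 's' (luszisk → lusziskani, derisl → derislani) add -ani.
The other patterns: stems whose second-to-last letter is 't' repeat the first consonant+vowel as a prefix; stems whose second-to-last letter is 'k' add ve- … -esh around the stem.
So pazagusk → pazaguskani.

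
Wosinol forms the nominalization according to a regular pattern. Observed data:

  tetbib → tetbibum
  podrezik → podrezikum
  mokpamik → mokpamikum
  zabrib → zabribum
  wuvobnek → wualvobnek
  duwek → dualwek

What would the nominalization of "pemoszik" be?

pemoszikum

"pemoszik" has last vowel 'i'. The stems whose last vowel is 'i' (tetbib → tetbibum, podrezik → podrezikum, mokpamik → mokpamikum) add -um.
The other pattern: stems whose last vowel is 'e' insert -al- after the first vowel.
So pemoszik → pemoszikum.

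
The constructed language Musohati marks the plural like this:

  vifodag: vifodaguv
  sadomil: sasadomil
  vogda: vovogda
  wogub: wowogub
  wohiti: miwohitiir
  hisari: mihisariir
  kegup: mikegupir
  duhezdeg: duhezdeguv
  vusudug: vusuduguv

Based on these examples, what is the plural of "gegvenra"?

vusudug and kegup both have last vowel 'u' yet inflect differently (vusuduguv, mikegupir), so the last vowel is not what conditions the rule; the final letter is.
"gegvenra" ends in -a. The one such stem in the data (vogda → vovogda) repeats the first consonant+vowel as a prefix (as do sadomil, wogub), so the same rule applies.
So gegvenra → gegegvenra.

gegegvenra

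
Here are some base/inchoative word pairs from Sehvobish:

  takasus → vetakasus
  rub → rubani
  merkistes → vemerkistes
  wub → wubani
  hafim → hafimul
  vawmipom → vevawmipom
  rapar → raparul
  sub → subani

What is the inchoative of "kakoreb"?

vekakoreb

"kakoreb" has 3 vowels. The stems with 3 vowels (takasus → vetakasus, merkistes → vemerkistes, vawmipom → vevawmipom) add the prefix ve-.
The other patterns: stems with 1 vowel add -ani; stems with 2 vowels add -ul.
So kakoreb → vekakoreb.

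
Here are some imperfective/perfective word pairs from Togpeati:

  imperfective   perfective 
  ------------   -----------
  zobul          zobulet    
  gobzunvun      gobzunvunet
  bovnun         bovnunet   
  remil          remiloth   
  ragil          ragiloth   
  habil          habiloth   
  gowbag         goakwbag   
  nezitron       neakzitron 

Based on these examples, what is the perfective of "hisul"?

hisulet

"hisul" has last vowel 'u'. The stems whose last vowel is 'u' (zobul → zobulet, gobzunvun → gobzunvunet, bovnun → bovnunet) add -et.
The other patterns: stems whose last vowel is 'i' add -oth; stems whose last vowel is 'a' or 'o' insert -ak- after the first vowel.
So hisul → hisulet.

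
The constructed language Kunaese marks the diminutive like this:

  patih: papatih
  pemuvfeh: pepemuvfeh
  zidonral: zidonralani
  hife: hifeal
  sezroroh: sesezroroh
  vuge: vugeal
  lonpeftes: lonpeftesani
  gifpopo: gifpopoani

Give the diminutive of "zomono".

zomonoani

pemuvfeh and vuge both have last vowel 'e' yet inflect differently (pepemuvfeh, vugeal), so the last vowel is not what conditions the rule; the final letter is.
"zomono" ends in -o. The one such stem in the data (gifpopo → gifpopoani) adds -ani, so the same rule applies.
The other patterns: stems ending in -h repeat the first consonant+vowel as a prefix; stems ending in -e add -al.
So zomono → zomonoani.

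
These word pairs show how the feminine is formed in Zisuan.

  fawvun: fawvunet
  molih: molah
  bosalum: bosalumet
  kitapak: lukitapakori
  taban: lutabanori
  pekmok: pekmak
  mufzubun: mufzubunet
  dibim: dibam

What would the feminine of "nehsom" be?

nehsam

"nehsom" has last vowel 'o'. The one such stem in the data (pekmok → pekmak) changes the last vowel to 'a' (as do molih, dibim), so the same rule applies.
The other patterns: stems whose last vowel is 'a' add lu- … -ori around the stem; stems whose last vowel is 'u' add -et.
So nehsom → nehsam.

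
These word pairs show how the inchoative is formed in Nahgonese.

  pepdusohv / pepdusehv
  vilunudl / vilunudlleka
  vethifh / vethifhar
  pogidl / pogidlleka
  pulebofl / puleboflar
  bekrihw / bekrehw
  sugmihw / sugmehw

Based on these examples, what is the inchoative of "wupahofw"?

pogidl and pulebofl both end in -l yet inflect differently (pogidlleka, puleboflar), so the final letter is not what conditions the rule; the second-to-last letter is.
"wupahofw" has second-to-last letter 'f'. The stems whose second-to-last letter is 'f' (pulebofl → puleboflar, vethifh → vethifhar) add -ar.
So wupahofw → wupahofwar.

wupahofwar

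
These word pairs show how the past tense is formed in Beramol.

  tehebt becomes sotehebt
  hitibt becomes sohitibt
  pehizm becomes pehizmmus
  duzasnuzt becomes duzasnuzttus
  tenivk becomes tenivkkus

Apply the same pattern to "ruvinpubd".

tehebt and duzasnuzt both end in -t yet inflect differently (sotehebt, duzasnuzttus), so the final letter is not what conditions the rule; the second-to-last letter is.
"ruvinpubd" has second-to-last letter 'b'. The stems whose second-to-last letter is 'b' (tehebt → sotehebt, hitibt → sohitibt) add the prefix so-.
The other pattern: stems whose second-to-last letter is 'v' or 'z' double the final consonant and add -us.
So ruvinpubd → soruvinpubd.

soruvinpubd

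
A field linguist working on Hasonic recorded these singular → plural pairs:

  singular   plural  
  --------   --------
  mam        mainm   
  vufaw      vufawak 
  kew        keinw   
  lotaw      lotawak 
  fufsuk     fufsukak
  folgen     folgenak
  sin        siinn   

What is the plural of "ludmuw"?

kew and lotaw both end in -w yet inflect differently (keinw, lotawak), so the final letter is not what conditions the rule; the number of vowels is.
"ludmuw" has 2 vowels. The stems with 2 vowels (lotaw → lotawak, vufaw → vufawak, folgen → folgenak) add -ak.
The other pattern: stems with 1 vowel insert -in- after the first vowel.
So ludmuw → ludmuwak.

ludmuwak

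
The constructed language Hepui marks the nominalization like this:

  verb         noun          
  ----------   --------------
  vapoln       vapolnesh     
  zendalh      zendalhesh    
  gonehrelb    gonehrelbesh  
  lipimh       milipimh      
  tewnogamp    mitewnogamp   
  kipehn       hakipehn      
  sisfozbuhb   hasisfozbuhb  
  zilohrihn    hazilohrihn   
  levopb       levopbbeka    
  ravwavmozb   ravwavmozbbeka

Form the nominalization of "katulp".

"katulp" has second-to-last letter 'l'. The stems whose second-to-last letter is 'l' (vapoln → vapolnesh, zendalh → zendalhesh, gonehrelb → gonehrelbesh) add -esh.
The other patterns: stems whose second-to-last letter is 'm' add the prefix mi-; stems whose second-to-last letter is 'h' add the prefix ha-; stems whose second-to-last letter is 'p' or 'z' double the final consonant and add -eka.
So katulp → katulpesh.

katulpesh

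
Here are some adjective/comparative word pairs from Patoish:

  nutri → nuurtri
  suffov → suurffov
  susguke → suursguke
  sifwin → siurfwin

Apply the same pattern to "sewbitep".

Every pair shown (nutri → nuurtri, suffov → suurffov, susguke → suursguke, …) follows the same rule: insert -ur- after the first vowel.
So sewbitep → seurwbitep.

seurwbitep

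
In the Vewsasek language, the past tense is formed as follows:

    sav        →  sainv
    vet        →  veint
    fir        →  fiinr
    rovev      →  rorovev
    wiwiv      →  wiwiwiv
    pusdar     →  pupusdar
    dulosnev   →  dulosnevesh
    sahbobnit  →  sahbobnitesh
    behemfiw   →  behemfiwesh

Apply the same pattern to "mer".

meinr

sav and rovev both end in -v yet inflect differently (sainv, rorovev), so the final letter is not what conditions the rule; the number of vowels is.
"mer" has 1 vowel. The stems with 1 vowel (sav → sainv, vet → veint, fir → fiinr) insert -in- after the first vowel.
So mer → meinr.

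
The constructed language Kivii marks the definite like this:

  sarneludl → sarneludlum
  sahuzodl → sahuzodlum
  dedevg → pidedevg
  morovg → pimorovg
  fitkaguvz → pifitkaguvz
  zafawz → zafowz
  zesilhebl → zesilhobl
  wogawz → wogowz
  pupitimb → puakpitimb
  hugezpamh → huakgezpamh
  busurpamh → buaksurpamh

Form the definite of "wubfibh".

wubfobh

fitkaguvz and zafawz both end in -z yet inflect differently (pifitkaguvz, zafowz), so the final letter is not what conditions the rule; the second-to-last letter is.
"wubfibh" has second-to-last letter 'b'. The one such stem in the data (zesilhebl → zesilhobl) changes the last vowel to 'o' (as do zafawz, wogawz), so the same rule applies.
So wubfibh → wubfobh.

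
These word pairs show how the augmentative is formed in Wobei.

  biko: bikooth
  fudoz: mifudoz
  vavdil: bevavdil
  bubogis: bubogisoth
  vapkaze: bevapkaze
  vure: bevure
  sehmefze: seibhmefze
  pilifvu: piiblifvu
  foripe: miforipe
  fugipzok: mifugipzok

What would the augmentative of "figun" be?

"figun" begins with f-. The stems beginning with f- (fudoz → mifudoz, foripe → miforipe, fugipzok → mifugipzok) add the prefix mi-.
So figun → mifigun.

mifigun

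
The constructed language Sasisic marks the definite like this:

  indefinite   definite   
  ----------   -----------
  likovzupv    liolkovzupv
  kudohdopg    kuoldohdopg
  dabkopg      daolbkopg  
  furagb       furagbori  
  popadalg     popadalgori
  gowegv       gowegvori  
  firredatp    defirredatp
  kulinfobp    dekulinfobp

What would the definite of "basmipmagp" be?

kudohdopg and popadalg both end in -g yet inflect differently (kuoldohdopg, popadalgori), so the final letter is not what conditions the rule; the second-to-last letter is.
"basmipmagp" has second-to-last letter 'g'. The stems whose second-to-last letter is 'g' (furagb → furagbori, gowegv → gowegvori) add -ori.
The other patterns: stems whose second-to-last letter is 'p' insert -ol- after the first vowel; stems whose second-to-last letter is 'b' or 't' add the prefix de-.
So basmipmagp → basmipmagpori.

basmipmagpori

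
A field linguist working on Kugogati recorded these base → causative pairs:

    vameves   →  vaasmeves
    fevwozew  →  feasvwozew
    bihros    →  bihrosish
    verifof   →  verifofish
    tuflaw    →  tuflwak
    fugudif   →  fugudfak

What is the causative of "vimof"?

vimofish

"vimof" has last vowel 'o'. The stems whose last vowel is 'o' (bihros → bihrosish, verifof → verifofish) add -ish.
So vimof → vimofish.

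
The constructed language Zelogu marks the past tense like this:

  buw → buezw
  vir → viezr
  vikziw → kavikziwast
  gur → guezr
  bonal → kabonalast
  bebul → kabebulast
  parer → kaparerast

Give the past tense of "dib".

diezb

"dib" has 1 vowel. The stems with 1 vowel (buw → buezw, vir → viezr, gur → guezr) insert -ez- after the first vowel.
The other pattern: stems with 2 vowels add ka- … -ast around the stem.
So dib → diezb.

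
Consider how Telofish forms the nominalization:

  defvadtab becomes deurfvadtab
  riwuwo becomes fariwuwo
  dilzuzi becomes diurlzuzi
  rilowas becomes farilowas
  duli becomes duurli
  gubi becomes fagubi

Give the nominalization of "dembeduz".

"dembeduz" begins with d-. The stems beginning with d- (duli → duurli, dilzuzi → diurlzuzi, defvadtab → deurfvadtab) insert -ur- after the first vowel.
The other pattern: stems beginning with g- or r- add the prefix fa-.
So dembeduz → deurmbeduz.

deurmbeduz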